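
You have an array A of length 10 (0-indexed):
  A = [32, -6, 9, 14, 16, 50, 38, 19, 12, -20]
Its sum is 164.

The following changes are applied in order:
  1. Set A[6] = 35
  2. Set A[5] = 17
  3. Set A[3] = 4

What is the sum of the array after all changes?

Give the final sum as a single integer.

Initial sum: 164
Change 1: A[6] 38 -> 35, delta = -3, sum = 161
Change 2: A[5] 50 -> 17, delta = -33, sum = 128
Change 3: A[3] 14 -> 4, delta = -10, sum = 118

Answer: 118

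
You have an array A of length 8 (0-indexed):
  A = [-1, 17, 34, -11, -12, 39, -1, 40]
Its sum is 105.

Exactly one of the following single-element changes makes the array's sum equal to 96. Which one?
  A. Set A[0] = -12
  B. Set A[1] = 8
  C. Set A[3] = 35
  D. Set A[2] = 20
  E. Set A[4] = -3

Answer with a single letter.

Option A: A[0] -1->-12, delta=-11, new_sum=105+(-11)=94
Option B: A[1] 17->8, delta=-9, new_sum=105+(-9)=96 <-- matches target
Option C: A[3] -11->35, delta=46, new_sum=105+(46)=151
Option D: A[2] 34->20, delta=-14, new_sum=105+(-14)=91
Option E: A[4] -12->-3, delta=9, new_sum=105+(9)=114

Answer: B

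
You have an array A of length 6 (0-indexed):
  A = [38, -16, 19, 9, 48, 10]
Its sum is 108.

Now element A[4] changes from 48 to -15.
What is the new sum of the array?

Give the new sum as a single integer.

Answer: 45

Derivation:
Old value at index 4: 48
New value at index 4: -15
Delta = -15 - 48 = -63
New sum = old_sum + delta = 108 + (-63) = 45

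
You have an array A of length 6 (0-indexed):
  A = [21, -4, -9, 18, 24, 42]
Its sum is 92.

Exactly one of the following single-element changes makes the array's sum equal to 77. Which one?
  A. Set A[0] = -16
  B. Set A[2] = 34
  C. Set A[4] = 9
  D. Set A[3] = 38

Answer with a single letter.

Option A: A[0] 21->-16, delta=-37, new_sum=92+(-37)=55
Option B: A[2] -9->34, delta=43, new_sum=92+(43)=135
Option C: A[4] 24->9, delta=-15, new_sum=92+(-15)=77 <-- matches target
Option D: A[3] 18->38, delta=20, new_sum=92+(20)=112

Answer: C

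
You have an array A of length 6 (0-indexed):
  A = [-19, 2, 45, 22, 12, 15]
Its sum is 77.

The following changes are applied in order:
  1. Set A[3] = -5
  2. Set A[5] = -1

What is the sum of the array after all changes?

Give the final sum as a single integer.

Answer: 34

Derivation:
Initial sum: 77
Change 1: A[3] 22 -> -5, delta = -27, sum = 50
Change 2: A[5] 15 -> -1, delta = -16, sum = 34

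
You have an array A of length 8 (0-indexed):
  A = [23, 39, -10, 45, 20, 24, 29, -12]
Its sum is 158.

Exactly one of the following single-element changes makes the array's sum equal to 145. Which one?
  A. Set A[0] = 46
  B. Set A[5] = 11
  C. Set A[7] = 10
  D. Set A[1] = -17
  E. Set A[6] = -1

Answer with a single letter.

Answer: B

Derivation:
Option A: A[0] 23->46, delta=23, new_sum=158+(23)=181
Option B: A[5] 24->11, delta=-13, new_sum=158+(-13)=145 <-- matches target
Option C: A[7] -12->10, delta=22, new_sum=158+(22)=180
Option D: A[1] 39->-17, delta=-56, new_sum=158+(-56)=102
Option E: A[6] 29->-1, delta=-30, new_sum=158+(-30)=128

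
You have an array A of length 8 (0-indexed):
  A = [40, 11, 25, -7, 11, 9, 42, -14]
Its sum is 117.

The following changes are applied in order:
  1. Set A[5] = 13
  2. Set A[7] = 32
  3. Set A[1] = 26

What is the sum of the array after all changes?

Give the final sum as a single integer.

Initial sum: 117
Change 1: A[5] 9 -> 13, delta = 4, sum = 121
Change 2: A[7] -14 -> 32, delta = 46, sum = 167
Change 3: A[1] 11 -> 26, delta = 15, sum = 182

Answer: 182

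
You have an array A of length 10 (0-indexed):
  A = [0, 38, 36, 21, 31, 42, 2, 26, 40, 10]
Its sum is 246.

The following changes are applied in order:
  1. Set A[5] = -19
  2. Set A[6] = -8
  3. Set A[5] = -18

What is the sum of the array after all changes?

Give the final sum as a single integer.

Initial sum: 246
Change 1: A[5] 42 -> -19, delta = -61, sum = 185
Change 2: A[6] 2 -> -8, delta = -10, sum = 175
Change 3: A[5] -19 -> -18, delta = 1, sum = 176

Answer: 176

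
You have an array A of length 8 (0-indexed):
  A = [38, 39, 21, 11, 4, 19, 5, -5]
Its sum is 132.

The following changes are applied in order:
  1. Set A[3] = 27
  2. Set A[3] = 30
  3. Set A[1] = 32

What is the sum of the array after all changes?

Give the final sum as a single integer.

Initial sum: 132
Change 1: A[3] 11 -> 27, delta = 16, sum = 148
Change 2: A[3] 27 -> 30, delta = 3, sum = 151
Change 3: A[1] 39 -> 32, delta = -7, sum = 144

Answer: 144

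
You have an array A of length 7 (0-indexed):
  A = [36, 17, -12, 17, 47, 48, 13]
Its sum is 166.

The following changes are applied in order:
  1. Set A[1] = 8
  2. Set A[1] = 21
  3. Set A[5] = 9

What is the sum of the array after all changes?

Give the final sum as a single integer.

Initial sum: 166
Change 1: A[1] 17 -> 8, delta = -9, sum = 157
Change 2: A[1] 8 -> 21, delta = 13, sum = 170
Change 3: A[5] 48 -> 9, delta = -39, sum = 131

Answer: 131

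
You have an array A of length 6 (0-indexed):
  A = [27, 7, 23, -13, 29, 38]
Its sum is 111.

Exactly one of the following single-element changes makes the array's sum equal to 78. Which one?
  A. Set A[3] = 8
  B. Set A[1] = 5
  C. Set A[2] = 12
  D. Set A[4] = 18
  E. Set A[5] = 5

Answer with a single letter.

Option A: A[3] -13->8, delta=21, new_sum=111+(21)=132
Option B: A[1] 7->5, delta=-2, new_sum=111+(-2)=109
Option C: A[2] 23->12, delta=-11, new_sum=111+(-11)=100
Option D: A[4] 29->18, delta=-11, new_sum=111+(-11)=100
Option E: A[5] 38->5, delta=-33, new_sum=111+(-33)=78 <-- matches target

Answer: E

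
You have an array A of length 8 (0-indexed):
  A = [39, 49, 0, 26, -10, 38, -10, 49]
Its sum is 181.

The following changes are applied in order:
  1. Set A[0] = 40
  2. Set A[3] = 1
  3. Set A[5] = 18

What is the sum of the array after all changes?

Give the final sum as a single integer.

Answer: 137

Derivation:
Initial sum: 181
Change 1: A[0] 39 -> 40, delta = 1, sum = 182
Change 2: A[3] 26 -> 1, delta = -25, sum = 157
Change 3: A[5] 38 -> 18, delta = -20, sum = 137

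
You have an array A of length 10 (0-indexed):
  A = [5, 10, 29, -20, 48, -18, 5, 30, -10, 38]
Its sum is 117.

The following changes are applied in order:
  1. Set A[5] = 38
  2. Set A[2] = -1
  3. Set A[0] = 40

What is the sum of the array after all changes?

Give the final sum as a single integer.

Initial sum: 117
Change 1: A[5] -18 -> 38, delta = 56, sum = 173
Change 2: A[2] 29 -> -1, delta = -30, sum = 143
Change 3: A[0] 5 -> 40, delta = 35, sum = 178

Answer: 178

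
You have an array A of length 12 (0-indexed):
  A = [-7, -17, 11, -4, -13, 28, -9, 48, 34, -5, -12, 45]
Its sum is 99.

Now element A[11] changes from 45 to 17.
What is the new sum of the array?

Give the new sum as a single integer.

Answer: 71

Derivation:
Old value at index 11: 45
New value at index 11: 17
Delta = 17 - 45 = -28
New sum = old_sum + delta = 99 + (-28) = 71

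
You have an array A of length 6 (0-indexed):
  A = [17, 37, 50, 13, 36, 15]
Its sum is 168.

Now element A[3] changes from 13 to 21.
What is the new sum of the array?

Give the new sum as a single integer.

Answer: 176

Derivation:
Old value at index 3: 13
New value at index 3: 21
Delta = 21 - 13 = 8
New sum = old_sum + delta = 168 + (8) = 176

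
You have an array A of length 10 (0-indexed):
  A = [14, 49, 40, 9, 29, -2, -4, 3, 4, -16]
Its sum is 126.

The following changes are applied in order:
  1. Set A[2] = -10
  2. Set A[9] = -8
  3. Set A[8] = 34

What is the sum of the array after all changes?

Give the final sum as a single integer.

Initial sum: 126
Change 1: A[2] 40 -> -10, delta = -50, sum = 76
Change 2: A[9] -16 -> -8, delta = 8, sum = 84
Change 3: A[8] 4 -> 34, delta = 30, sum = 114

Answer: 114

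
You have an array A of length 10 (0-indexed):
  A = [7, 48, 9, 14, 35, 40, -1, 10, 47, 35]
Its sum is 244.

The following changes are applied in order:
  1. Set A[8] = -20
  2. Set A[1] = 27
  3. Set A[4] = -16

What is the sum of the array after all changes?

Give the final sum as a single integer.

Answer: 105

Derivation:
Initial sum: 244
Change 1: A[8] 47 -> -20, delta = -67, sum = 177
Change 2: A[1] 48 -> 27, delta = -21, sum = 156
Change 3: A[4] 35 -> -16, delta = -51, sum = 105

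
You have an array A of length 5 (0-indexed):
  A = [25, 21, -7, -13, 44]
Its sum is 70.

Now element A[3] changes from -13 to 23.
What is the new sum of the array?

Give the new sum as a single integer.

Answer: 106

Derivation:
Old value at index 3: -13
New value at index 3: 23
Delta = 23 - -13 = 36
New sum = old_sum + delta = 70 + (36) = 106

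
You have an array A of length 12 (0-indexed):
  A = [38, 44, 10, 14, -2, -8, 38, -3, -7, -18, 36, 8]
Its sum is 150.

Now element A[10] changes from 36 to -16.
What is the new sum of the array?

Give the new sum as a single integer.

Old value at index 10: 36
New value at index 10: -16
Delta = -16 - 36 = -52
New sum = old_sum + delta = 150 + (-52) = 98

Answer: 98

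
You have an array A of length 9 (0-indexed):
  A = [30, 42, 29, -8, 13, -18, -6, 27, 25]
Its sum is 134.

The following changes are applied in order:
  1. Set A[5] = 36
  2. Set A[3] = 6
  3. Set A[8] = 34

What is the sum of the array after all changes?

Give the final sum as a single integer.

Answer: 211

Derivation:
Initial sum: 134
Change 1: A[5] -18 -> 36, delta = 54, sum = 188
Change 2: A[3] -8 -> 6, delta = 14, sum = 202
Change 3: A[8] 25 -> 34, delta = 9, sum = 211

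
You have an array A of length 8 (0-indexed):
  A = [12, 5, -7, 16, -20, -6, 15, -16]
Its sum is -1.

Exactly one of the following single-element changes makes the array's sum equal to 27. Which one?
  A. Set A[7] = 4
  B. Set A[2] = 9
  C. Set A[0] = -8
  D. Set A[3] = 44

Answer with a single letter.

Option A: A[7] -16->4, delta=20, new_sum=-1+(20)=19
Option B: A[2] -7->9, delta=16, new_sum=-1+(16)=15
Option C: A[0] 12->-8, delta=-20, new_sum=-1+(-20)=-21
Option D: A[3] 16->44, delta=28, new_sum=-1+(28)=27 <-- matches target

Answer: D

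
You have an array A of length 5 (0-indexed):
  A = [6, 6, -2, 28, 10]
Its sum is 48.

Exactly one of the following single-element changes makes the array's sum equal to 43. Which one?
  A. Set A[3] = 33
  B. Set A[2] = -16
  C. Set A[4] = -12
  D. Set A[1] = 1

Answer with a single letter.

Answer: D

Derivation:
Option A: A[3] 28->33, delta=5, new_sum=48+(5)=53
Option B: A[2] -2->-16, delta=-14, new_sum=48+(-14)=34
Option C: A[4] 10->-12, delta=-22, new_sum=48+(-22)=26
Option D: A[1] 6->1, delta=-5, new_sum=48+(-5)=43 <-- matches target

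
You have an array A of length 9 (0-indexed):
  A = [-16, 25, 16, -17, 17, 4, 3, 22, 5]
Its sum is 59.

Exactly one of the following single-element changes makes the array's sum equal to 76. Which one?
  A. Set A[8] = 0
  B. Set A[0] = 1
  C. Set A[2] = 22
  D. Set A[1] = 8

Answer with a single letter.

Answer: B

Derivation:
Option A: A[8] 5->0, delta=-5, new_sum=59+(-5)=54
Option B: A[0] -16->1, delta=17, new_sum=59+(17)=76 <-- matches target
Option C: A[2] 16->22, delta=6, new_sum=59+(6)=65
Option D: A[1] 25->8, delta=-17, new_sum=59+(-17)=42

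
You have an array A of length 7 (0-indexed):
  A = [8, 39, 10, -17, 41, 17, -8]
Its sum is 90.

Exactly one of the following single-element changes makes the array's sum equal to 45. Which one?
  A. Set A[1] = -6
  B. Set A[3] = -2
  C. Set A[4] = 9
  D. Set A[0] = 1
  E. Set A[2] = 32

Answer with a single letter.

Answer: A

Derivation:
Option A: A[1] 39->-6, delta=-45, new_sum=90+(-45)=45 <-- matches target
Option B: A[3] -17->-2, delta=15, new_sum=90+(15)=105
Option C: A[4] 41->9, delta=-32, new_sum=90+(-32)=58
Option D: A[0] 8->1, delta=-7, new_sum=90+(-7)=83
Option E: A[2] 10->32, delta=22, new_sum=90+(22)=112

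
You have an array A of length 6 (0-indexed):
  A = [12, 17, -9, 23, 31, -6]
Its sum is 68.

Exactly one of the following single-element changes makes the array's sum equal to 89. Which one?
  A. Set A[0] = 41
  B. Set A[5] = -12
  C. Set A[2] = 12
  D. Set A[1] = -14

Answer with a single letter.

Option A: A[0] 12->41, delta=29, new_sum=68+(29)=97
Option B: A[5] -6->-12, delta=-6, new_sum=68+(-6)=62
Option C: A[2] -9->12, delta=21, new_sum=68+(21)=89 <-- matches target
Option D: A[1] 17->-14, delta=-31, new_sum=68+(-31)=37

Answer: C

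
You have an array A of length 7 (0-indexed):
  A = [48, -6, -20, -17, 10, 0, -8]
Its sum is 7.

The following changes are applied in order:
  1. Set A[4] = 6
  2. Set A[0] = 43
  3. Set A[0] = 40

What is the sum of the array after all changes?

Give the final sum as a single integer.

Initial sum: 7
Change 1: A[4] 10 -> 6, delta = -4, sum = 3
Change 2: A[0] 48 -> 43, delta = -5, sum = -2
Change 3: A[0] 43 -> 40, delta = -3, sum = -5

Answer: -5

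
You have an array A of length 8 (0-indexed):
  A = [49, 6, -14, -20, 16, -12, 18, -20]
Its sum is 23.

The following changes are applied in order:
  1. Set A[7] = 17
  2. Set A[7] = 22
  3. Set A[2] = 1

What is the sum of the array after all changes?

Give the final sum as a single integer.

Answer: 80

Derivation:
Initial sum: 23
Change 1: A[7] -20 -> 17, delta = 37, sum = 60
Change 2: A[7] 17 -> 22, delta = 5, sum = 65
Change 3: A[2] -14 -> 1, delta = 15, sum = 80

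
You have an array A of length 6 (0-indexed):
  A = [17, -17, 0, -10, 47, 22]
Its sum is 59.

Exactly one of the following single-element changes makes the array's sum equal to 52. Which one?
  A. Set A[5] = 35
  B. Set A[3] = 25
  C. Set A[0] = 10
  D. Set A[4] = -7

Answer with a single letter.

Option A: A[5] 22->35, delta=13, new_sum=59+(13)=72
Option B: A[3] -10->25, delta=35, new_sum=59+(35)=94
Option C: A[0] 17->10, delta=-7, new_sum=59+(-7)=52 <-- matches target
Option D: A[4] 47->-7, delta=-54, new_sum=59+(-54)=5

Answer: C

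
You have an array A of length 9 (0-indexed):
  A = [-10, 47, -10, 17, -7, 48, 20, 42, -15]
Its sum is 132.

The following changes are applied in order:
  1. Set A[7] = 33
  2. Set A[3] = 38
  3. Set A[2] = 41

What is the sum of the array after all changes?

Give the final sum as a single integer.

Initial sum: 132
Change 1: A[7] 42 -> 33, delta = -9, sum = 123
Change 2: A[3] 17 -> 38, delta = 21, sum = 144
Change 3: A[2] -10 -> 41, delta = 51, sum = 195

Answer: 195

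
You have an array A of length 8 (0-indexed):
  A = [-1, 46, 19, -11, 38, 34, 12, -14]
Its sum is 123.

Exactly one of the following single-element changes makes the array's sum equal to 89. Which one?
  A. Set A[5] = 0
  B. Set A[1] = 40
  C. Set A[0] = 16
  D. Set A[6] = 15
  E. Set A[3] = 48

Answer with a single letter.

Option A: A[5] 34->0, delta=-34, new_sum=123+(-34)=89 <-- matches target
Option B: A[1] 46->40, delta=-6, new_sum=123+(-6)=117
Option C: A[0] -1->16, delta=17, new_sum=123+(17)=140
Option D: A[6] 12->15, delta=3, new_sum=123+(3)=126
Option E: A[3] -11->48, delta=59, new_sum=123+(59)=182

Answer: A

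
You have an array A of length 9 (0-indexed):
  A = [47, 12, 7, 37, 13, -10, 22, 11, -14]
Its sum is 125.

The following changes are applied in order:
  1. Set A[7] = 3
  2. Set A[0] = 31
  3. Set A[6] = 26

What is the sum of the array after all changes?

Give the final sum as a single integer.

Initial sum: 125
Change 1: A[7] 11 -> 3, delta = -8, sum = 117
Change 2: A[0] 47 -> 31, delta = -16, sum = 101
Change 3: A[6] 22 -> 26, delta = 4, sum = 105

Answer: 105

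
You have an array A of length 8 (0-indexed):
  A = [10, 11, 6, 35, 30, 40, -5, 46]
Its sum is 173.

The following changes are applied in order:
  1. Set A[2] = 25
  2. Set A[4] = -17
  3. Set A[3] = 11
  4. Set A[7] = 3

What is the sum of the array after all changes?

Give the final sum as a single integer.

Answer: 78

Derivation:
Initial sum: 173
Change 1: A[2] 6 -> 25, delta = 19, sum = 192
Change 2: A[4] 30 -> -17, delta = -47, sum = 145
Change 3: A[3] 35 -> 11, delta = -24, sum = 121
Change 4: A[7] 46 -> 3, delta = -43, sum = 78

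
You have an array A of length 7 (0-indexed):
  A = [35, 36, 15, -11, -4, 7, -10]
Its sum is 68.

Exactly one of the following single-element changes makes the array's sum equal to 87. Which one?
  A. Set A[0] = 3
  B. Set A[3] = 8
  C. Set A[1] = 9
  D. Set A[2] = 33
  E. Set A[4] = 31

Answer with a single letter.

Option A: A[0] 35->3, delta=-32, new_sum=68+(-32)=36
Option B: A[3] -11->8, delta=19, new_sum=68+(19)=87 <-- matches target
Option C: A[1] 36->9, delta=-27, new_sum=68+(-27)=41
Option D: A[2] 15->33, delta=18, new_sum=68+(18)=86
Option E: A[4] -4->31, delta=35, new_sum=68+(35)=103

Answer: B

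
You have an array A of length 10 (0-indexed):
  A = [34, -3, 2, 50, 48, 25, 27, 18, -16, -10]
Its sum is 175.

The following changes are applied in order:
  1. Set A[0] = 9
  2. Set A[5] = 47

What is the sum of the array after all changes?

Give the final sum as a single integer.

Answer: 172

Derivation:
Initial sum: 175
Change 1: A[0] 34 -> 9, delta = -25, sum = 150
Change 2: A[5] 25 -> 47, delta = 22, sum = 172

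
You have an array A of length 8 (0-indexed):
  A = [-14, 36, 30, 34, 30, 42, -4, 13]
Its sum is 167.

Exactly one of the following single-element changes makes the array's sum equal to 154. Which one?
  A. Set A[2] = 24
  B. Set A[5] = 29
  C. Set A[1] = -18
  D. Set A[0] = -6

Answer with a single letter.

Option A: A[2] 30->24, delta=-6, new_sum=167+(-6)=161
Option B: A[5] 42->29, delta=-13, new_sum=167+(-13)=154 <-- matches target
Option C: A[1] 36->-18, delta=-54, new_sum=167+(-54)=113
Option D: A[0] -14->-6, delta=8, new_sum=167+(8)=175

Answer: B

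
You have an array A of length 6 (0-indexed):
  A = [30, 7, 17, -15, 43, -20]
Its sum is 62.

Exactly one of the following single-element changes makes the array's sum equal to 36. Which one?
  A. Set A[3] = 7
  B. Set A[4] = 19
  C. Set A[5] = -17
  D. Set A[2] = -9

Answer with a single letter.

Answer: D

Derivation:
Option A: A[3] -15->7, delta=22, new_sum=62+(22)=84
Option B: A[4] 43->19, delta=-24, new_sum=62+(-24)=38
Option C: A[5] -20->-17, delta=3, new_sum=62+(3)=65
Option D: A[2] 17->-9, delta=-26, new_sum=62+(-26)=36 <-- matches target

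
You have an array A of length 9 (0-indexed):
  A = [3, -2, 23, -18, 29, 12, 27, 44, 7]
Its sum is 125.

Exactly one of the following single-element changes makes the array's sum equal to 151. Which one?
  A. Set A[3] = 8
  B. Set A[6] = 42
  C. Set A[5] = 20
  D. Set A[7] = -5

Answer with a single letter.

Option A: A[3] -18->8, delta=26, new_sum=125+(26)=151 <-- matches target
Option B: A[6] 27->42, delta=15, new_sum=125+(15)=140
Option C: A[5] 12->20, delta=8, new_sum=125+(8)=133
Option D: A[7] 44->-5, delta=-49, new_sum=125+(-49)=76

Answer: A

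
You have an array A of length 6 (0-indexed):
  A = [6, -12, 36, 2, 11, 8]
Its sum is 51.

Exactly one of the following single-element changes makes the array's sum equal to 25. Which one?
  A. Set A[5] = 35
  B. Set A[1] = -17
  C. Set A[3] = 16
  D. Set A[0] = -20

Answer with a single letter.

Answer: D

Derivation:
Option A: A[5] 8->35, delta=27, new_sum=51+(27)=78
Option B: A[1] -12->-17, delta=-5, new_sum=51+(-5)=46
Option C: A[3] 2->16, delta=14, new_sum=51+(14)=65
Option D: A[0] 6->-20, delta=-26, new_sum=51+(-26)=25 <-- matches target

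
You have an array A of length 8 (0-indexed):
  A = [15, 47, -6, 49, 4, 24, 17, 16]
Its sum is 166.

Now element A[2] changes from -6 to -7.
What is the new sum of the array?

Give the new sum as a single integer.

Old value at index 2: -6
New value at index 2: -7
Delta = -7 - -6 = -1
New sum = old_sum + delta = 166 + (-1) = 165

Answer: 165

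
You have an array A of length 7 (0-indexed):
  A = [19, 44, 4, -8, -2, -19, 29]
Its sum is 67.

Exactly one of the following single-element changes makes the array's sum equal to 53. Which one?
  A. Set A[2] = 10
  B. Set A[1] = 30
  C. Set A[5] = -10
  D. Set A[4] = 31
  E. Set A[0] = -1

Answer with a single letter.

Answer: B

Derivation:
Option A: A[2] 4->10, delta=6, new_sum=67+(6)=73
Option B: A[1] 44->30, delta=-14, new_sum=67+(-14)=53 <-- matches target
Option C: A[5] -19->-10, delta=9, new_sum=67+(9)=76
Option D: A[4] -2->31, delta=33, new_sum=67+(33)=100
Option E: A[0] 19->-1, delta=-20, new_sum=67+(-20)=47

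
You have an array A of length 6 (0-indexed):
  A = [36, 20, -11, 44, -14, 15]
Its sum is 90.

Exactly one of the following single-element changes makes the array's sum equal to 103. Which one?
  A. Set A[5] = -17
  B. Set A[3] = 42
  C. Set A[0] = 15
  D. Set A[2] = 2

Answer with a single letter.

Answer: D

Derivation:
Option A: A[5] 15->-17, delta=-32, new_sum=90+(-32)=58
Option B: A[3] 44->42, delta=-2, new_sum=90+(-2)=88
Option C: A[0] 36->15, delta=-21, new_sum=90+(-21)=69
Option D: A[2] -11->2, delta=13, new_sum=90+(13)=103 <-- matches target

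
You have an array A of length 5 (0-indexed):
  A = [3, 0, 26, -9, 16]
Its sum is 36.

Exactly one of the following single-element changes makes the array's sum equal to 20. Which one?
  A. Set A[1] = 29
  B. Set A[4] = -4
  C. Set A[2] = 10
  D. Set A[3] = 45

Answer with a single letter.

Answer: C

Derivation:
Option A: A[1] 0->29, delta=29, new_sum=36+(29)=65
Option B: A[4] 16->-4, delta=-20, new_sum=36+(-20)=16
Option C: A[2] 26->10, delta=-16, new_sum=36+(-16)=20 <-- matches target
Option D: A[3] -9->45, delta=54, new_sum=36+(54)=90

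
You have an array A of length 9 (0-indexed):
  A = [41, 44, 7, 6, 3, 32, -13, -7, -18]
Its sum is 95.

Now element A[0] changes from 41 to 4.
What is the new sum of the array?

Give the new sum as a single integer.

Answer: 58

Derivation:
Old value at index 0: 41
New value at index 0: 4
Delta = 4 - 41 = -37
New sum = old_sum + delta = 95 + (-37) = 58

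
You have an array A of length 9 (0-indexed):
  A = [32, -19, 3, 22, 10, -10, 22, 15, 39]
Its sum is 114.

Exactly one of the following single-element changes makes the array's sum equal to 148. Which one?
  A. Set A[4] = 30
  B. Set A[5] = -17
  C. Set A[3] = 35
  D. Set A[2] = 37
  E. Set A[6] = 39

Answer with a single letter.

Answer: D

Derivation:
Option A: A[4] 10->30, delta=20, new_sum=114+(20)=134
Option B: A[5] -10->-17, delta=-7, new_sum=114+(-7)=107
Option C: A[3] 22->35, delta=13, new_sum=114+(13)=127
Option D: A[2] 3->37, delta=34, new_sum=114+(34)=148 <-- matches target
Option E: A[6] 22->39, delta=17, new_sum=114+(17)=131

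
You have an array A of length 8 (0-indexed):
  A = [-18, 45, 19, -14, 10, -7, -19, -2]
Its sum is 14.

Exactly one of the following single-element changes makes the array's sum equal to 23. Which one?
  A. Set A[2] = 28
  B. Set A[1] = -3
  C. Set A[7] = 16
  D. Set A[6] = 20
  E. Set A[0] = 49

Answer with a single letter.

Answer: A

Derivation:
Option A: A[2] 19->28, delta=9, new_sum=14+(9)=23 <-- matches target
Option B: A[1] 45->-3, delta=-48, new_sum=14+(-48)=-34
Option C: A[7] -2->16, delta=18, new_sum=14+(18)=32
Option D: A[6] -19->20, delta=39, new_sum=14+(39)=53
Option E: A[0] -18->49, delta=67, new_sum=14+(67)=81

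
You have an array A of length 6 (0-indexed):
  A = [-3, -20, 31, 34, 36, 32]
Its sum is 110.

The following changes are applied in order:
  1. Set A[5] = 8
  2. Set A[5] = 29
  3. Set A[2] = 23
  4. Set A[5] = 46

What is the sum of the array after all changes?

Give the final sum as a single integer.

Initial sum: 110
Change 1: A[5] 32 -> 8, delta = -24, sum = 86
Change 2: A[5] 8 -> 29, delta = 21, sum = 107
Change 3: A[2] 31 -> 23, delta = -8, sum = 99
Change 4: A[5] 29 -> 46, delta = 17, sum = 116

Answer: 116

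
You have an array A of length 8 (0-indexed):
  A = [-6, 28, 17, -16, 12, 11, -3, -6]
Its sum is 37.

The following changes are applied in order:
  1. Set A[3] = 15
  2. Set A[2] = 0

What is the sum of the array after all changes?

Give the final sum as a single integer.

Answer: 51

Derivation:
Initial sum: 37
Change 1: A[3] -16 -> 15, delta = 31, sum = 68
Change 2: A[2] 17 -> 0, delta = -17, sum = 51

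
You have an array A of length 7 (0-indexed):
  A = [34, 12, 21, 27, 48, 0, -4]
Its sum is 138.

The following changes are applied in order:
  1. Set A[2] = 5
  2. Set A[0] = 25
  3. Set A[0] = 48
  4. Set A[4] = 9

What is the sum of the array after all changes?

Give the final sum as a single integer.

Initial sum: 138
Change 1: A[2] 21 -> 5, delta = -16, sum = 122
Change 2: A[0] 34 -> 25, delta = -9, sum = 113
Change 3: A[0] 25 -> 48, delta = 23, sum = 136
Change 4: A[4] 48 -> 9, delta = -39, sum = 97

Answer: 97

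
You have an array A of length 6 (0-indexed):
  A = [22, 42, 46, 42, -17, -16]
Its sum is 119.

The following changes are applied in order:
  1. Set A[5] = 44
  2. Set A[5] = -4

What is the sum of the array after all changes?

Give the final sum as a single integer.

Answer: 131

Derivation:
Initial sum: 119
Change 1: A[5] -16 -> 44, delta = 60, sum = 179
Change 2: A[5] 44 -> -4, delta = -48, sum = 131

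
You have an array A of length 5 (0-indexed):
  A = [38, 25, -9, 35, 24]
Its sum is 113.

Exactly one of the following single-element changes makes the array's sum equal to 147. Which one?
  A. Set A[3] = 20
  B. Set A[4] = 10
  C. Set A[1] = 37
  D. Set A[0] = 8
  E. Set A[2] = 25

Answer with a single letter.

Answer: E

Derivation:
Option A: A[3] 35->20, delta=-15, new_sum=113+(-15)=98
Option B: A[4] 24->10, delta=-14, new_sum=113+(-14)=99
Option C: A[1] 25->37, delta=12, new_sum=113+(12)=125
Option D: A[0] 38->8, delta=-30, new_sum=113+(-30)=83
Option E: A[2] -9->25, delta=34, new_sum=113+(34)=147 <-- matches target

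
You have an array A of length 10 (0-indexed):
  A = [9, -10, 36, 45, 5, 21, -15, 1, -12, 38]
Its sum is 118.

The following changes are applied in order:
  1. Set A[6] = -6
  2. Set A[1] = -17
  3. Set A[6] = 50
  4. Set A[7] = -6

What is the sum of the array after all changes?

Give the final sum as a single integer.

Answer: 169

Derivation:
Initial sum: 118
Change 1: A[6] -15 -> -6, delta = 9, sum = 127
Change 2: A[1] -10 -> -17, delta = -7, sum = 120
Change 3: A[6] -6 -> 50, delta = 56, sum = 176
Change 4: A[7] 1 -> -6, delta = -7, sum = 169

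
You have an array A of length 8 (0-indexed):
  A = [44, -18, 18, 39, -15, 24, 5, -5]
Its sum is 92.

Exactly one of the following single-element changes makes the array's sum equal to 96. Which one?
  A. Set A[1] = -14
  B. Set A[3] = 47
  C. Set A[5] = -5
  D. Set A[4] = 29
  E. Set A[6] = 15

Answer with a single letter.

Answer: A

Derivation:
Option A: A[1] -18->-14, delta=4, new_sum=92+(4)=96 <-- matches target
Option B: A[3] 39->47, delta=8, new_sum=92+(8)=100
Option C: A[5] 24->-5, delta=-29, new_sum=92+(-29)=63
Option D: A[4] -15->29, delta=44, new_sum=92+(44)=136
Option E: A[6] 5->15, delta=10, new_sum=92+(10)=102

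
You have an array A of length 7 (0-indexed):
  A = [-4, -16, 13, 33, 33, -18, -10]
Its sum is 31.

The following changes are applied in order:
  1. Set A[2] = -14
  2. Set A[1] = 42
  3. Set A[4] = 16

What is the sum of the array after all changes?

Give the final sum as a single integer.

Answer: 45

Derivation:
Initial sum: 31
Change 1: A[2] 13 -> -14, delta = -27, sum = 4
Change 2: A[1] -16 -> 42, delta = 58, sum = 62
Change 3: A[4] 33 -> 16, delta = -17, sum = 45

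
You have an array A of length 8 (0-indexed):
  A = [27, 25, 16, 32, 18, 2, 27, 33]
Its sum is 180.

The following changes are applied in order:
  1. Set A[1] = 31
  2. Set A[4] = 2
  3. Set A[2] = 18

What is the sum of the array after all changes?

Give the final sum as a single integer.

Initial sum: 180
Change 1: A[1] 25 -> 31, delta = 6, sum = 186
Change 2: A[4] 18 -> 2, delta = -16, sum = 170
Change 3: A[2] 16 -> 18, delta = 2, sum = 172

Answer: 172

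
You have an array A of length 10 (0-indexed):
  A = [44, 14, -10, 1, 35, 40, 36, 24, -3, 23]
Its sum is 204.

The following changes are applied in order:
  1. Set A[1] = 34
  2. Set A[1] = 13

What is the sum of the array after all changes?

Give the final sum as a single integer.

Initial sum: 204
Change 1: A[1] 14 -> 34, delta = 20, sum = 224
Change 2: A[1] 34 -> 13, delta = -21, sum = 203

Answer: 203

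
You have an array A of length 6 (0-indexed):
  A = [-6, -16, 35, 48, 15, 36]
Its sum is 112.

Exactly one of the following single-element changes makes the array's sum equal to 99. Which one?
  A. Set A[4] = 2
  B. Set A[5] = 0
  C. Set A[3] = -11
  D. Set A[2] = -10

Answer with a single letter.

Option A: A[4] 15->2, delta=-13, new_sum=112+(-13)=99 <-- matches target
Option B: A[5] 36->0, delta=-36, new_sum=112+(-36)=76
Option C: A[3] 48->-11, delta=-59, new_sum=112+(-59)=53
Option D: A[2] 35->-10, delta=-45, new_sum=112+(-45)=67

Answer: A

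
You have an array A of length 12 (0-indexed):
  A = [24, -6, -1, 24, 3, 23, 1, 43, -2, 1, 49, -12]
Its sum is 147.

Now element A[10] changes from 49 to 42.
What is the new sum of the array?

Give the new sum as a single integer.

Old value at index 10: 49
New value at index 10: 42
Delta = 42 - 49 = -7
New sum = old_sum + delta = 147 + (-7) = 140

Answer: 140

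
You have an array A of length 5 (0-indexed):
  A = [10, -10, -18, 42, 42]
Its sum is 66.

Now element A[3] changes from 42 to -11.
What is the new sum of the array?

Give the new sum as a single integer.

Answer: 13

Derivation:
Old value at index 3: 42
New value at index 3: -11
Delta = -11 - 42 = -53
New sum = old_sum + delta = 66 + (-53) = 13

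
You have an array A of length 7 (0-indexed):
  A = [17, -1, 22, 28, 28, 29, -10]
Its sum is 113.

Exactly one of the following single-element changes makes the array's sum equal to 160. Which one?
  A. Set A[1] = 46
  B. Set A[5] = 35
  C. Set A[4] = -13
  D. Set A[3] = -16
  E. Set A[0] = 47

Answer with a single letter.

Answer: A

Derivation:
Option A: A[1] -1->46, delta=47, new_sum=113+(47)=160 <-- matches target
Option B: A[5] 29->35, delta=6, new_sum=113+(6)=119
Option C: A[4] 28->-13, delta=-41, new_sum=113+(-41)=72
Option D: A[3] 28->-16, delta=-44, new_sum=113+(-44)=69
Option E: A[0] 17->47, delta=30, new_sum=113+(30)=143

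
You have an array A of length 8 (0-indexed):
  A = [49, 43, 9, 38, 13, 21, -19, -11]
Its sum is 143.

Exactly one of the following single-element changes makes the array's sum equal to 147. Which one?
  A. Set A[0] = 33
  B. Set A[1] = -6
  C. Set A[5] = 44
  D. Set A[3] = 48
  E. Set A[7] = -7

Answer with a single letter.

Option A: A[0] 49->33, delta=-16, new_sum=143+(-16)=127
Option B: A[1] 43->-6, delta=-49, new_sum=143+(-49)=94
Option C: A[5] 21->44, delta=23, new_sum=143+(23)=166
Option D: A[3] 38->48, delta=10, new_sum=143+(10)=153
Option E: A[7] -11->-7, delta=4, new_sum=143+(4)=147 <-- matches target

Answer: E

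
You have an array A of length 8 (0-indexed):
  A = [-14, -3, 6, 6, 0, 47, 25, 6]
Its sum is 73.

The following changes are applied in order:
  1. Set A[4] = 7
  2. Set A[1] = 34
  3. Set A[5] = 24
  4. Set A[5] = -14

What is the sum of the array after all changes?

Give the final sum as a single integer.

Initial sum: 73
Change 1: A[4] 0 -> 7, delta = 7, sum = 80
Change 2: A[1] -3 -> 34, delta = 37, sum = 117
Change 3: A[5] 47 -> 24, delta = -23, sum = 94
Change 4: A[5] 24 -> -14, delta = -38, sum = 56

Answer: 56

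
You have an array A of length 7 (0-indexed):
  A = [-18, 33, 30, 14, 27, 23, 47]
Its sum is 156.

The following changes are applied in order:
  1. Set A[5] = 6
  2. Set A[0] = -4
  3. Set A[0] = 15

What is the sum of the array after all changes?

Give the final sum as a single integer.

Initial sum: 156
Change 1: A[5] 23 -> 6, delta = -17, sum = 139
Change 2: A[0] -18 -> -4, delta = 14, sum = 153
Change 3: A[0] -4 -> 15, delta = 19, sum = 172

Answer: 172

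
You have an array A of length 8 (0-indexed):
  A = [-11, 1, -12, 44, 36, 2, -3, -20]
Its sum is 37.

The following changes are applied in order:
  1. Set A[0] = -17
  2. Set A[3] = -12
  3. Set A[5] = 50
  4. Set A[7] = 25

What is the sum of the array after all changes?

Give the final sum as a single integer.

Answer: 68

Derivation:
Initial sum: 37
Change 1: A[0] -11 -> -17, delta = -6, sum = 31
Change 2: A[3] 44 -> -12, delta = -56, sum = -25
Change 3: A[5] 2 -> 50, delta = 48, sum = 23
Change 4: A[7] -20 -> 25, delta = 45, sum = 68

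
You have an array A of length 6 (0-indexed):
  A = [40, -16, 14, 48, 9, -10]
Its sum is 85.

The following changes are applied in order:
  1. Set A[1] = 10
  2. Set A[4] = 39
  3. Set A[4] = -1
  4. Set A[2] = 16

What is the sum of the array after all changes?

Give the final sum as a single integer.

Initial sum: 85
Change 1: A[1] -16 -> 10, delta = 26, sum = 111
Change 2: A[4] 9 -> 39, delta = 30, sum = 141
Change 3: A[4] 39 -> -1, delta = -40, sum = 101
Change 4: A[2] 14 -> 16, delta = 2, sum = 103

Answer: 103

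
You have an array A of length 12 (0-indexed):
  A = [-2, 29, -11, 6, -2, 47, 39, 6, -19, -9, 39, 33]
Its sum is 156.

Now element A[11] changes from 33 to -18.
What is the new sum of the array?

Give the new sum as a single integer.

Answer: 105

Derivation:
Old value at index 11: 33
New value at index 11: -18
Delta = -18 - 33 = -51
New sum = old_sum + delta = 156 + (-51) = 105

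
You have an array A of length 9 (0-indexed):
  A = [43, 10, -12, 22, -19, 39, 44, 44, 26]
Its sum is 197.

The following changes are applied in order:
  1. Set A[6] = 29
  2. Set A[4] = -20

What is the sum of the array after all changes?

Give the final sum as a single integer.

Answer: 181

Derivation:
Initial sum: 197
Change 1: A[6] 44 -> 29, delta = -15, sum = 182
Change 2: A[4] -19 -> -20, delta = -1, sum = 181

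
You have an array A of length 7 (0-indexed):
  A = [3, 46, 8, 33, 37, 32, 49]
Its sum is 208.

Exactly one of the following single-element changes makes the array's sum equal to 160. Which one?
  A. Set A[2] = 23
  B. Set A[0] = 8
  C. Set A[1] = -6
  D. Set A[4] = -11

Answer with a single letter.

Option A: A[2] 8->23, delta=15, new_sum=208+(15)=223
Option B: A[0] 3->8, delta=5, new_sum=208+(5)=213
Option C: A[1] 46->-6, delta=-52, new_sum=208+(-52)=156
Option D: A[4] 37->-11, delta=-48, new_sum=208+(-48)=160 <-- matches target

Answer: D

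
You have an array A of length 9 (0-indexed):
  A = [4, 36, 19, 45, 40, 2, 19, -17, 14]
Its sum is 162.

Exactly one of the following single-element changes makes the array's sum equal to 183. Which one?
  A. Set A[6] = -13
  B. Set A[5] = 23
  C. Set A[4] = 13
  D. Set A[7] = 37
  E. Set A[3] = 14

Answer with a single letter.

Option A: A[6] 19->-13, delta=-32, new_sum=162+(-32)=130
Option B: A[5] 2->23, delta=21, new_sum=162+(21)=183 <-- matches target
Option C: A[4] 40->13, delta=-27, new_sum=162+(-27)=135
Option D: A[7] -17->37, delta=54, new_sum=162+(54)=216
Option E: A[3] 45->14, delta=-31, new_sum=162+(-31)=131

Answer: B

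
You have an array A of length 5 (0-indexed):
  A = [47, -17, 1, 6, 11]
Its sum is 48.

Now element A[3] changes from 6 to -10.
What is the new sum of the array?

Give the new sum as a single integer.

Answer: 32

Derivation:
Old value at index 3: 6
New value at index 3: -10
Delta = -10 - 6 = -16
New sum = old_sum + delta = 48 + (-16) = 32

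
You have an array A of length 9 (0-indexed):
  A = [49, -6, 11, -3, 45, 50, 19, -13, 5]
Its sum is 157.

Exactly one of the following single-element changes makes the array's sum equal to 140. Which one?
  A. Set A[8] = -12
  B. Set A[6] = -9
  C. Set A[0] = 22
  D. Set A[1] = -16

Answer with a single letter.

Answer: A

Derivation:
Option A: A[8] 5->-12, delta=-17, new_sum=157+(-17)=140 <-- matches target
Option B: A[6] 19->-9, delta=-28, new_sum=157+(-28)=129
Option C: A[0] 49->22, delta=-27, new_sum=157+(-27)=130
Option D: A[1] -6->-16, delta=-10, new_sum=157+(-10)=147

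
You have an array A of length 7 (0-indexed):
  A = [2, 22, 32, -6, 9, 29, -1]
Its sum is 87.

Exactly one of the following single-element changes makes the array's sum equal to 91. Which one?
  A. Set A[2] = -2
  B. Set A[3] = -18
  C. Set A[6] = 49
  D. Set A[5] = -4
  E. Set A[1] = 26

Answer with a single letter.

Option A: A[2] 32->-2, delta=-34, new_sum=87+(-34)=53
Option B: A[3] -6->-18, delta=-12, new_sum=87+(-12)=75
Option C: A[6] -1->49, delta=50, new_sum=87+(50)=137
Option D: A[5] 29->-4, delta=-33, new_sum=87+(-33)=54
Option E: A[1] 22->26, delta=4, new_sum=87+(4)=91 <-- matches target

Answer: E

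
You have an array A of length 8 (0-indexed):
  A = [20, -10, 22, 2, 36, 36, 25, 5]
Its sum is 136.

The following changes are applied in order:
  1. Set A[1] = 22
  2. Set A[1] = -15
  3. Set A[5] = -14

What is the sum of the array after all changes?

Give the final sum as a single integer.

Initial sum: 136
Change 1: A[1] -10 -> 22, delta = 32, sum = 168
Change 2: A[1] 22 -> -15, delta = -37, sum = 131
Change 3: A[5] 36 -> -14, delta = -50, sum = 81

Answer: 81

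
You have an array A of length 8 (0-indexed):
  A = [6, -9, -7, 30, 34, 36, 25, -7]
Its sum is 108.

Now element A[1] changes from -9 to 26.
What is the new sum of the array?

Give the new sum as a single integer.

Answer: 143

Derivation:
Old value at index 1: -9
New value at index 1: 26
Delta = 26 - -9 = 35
New sum = old_sum + delta = 108 + (35) = 143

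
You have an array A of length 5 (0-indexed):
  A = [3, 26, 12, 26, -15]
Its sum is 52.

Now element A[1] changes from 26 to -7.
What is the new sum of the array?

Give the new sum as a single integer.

Answer: 19

Derivation:
Old value at index 1: 26
New value at index 1: -7
Delta = -7 - 26 = -33
New sum = old_sum + delta = 52 + (-33) = 19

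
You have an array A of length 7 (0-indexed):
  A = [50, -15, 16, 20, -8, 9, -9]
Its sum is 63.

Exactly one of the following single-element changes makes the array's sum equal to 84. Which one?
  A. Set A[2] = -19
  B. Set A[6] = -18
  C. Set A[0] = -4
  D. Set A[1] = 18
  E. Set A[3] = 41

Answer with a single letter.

Option A: A[2] 16->-19, delta=-35, new_sum=63+(-35)=28
Option B: A[6] -9->-18, delta=-9, new_sum=63+(-9)=54
Option C: A[0] 50->-4, delta=-54, new_sum=63+(-54)=9
Option D: A[1] -15->18, delta=33, new_sum=63+(33)=96
Option E: A[3] 20->41, delta=21, new_sum=63+(21)=84 <-- matches target

Answer: E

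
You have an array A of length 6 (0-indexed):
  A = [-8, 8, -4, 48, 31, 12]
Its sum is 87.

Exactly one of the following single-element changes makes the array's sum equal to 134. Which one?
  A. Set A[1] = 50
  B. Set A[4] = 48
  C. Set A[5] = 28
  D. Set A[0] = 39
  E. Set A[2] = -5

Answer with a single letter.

Answer: D

Derivation:
Option A: A[1] 8->50, delta=42, new_sum=87+(42)=129
Option B: A[4] 31->48, delta=17, new_sum=87+(17)=104
Option C: A[5] 12->28, delta=16, new_sum=87+(16)=103
Option D: A[0] -8->39, delta=47, new_sum=87+(47)=134 <-- matches target
Option E: A[2] -4->-5, delta=-1, new_sum=87+(-1)=86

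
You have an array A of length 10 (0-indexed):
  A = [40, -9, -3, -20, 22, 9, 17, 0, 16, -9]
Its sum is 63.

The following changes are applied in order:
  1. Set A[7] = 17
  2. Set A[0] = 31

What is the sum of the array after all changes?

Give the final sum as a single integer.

Initial sum: 63
Change 1: A[7] 0 -> 17, delta = 17, sum = 80
Change 2: A[0] 40 -> 31, delta = -9, sum = 71

Answer: 71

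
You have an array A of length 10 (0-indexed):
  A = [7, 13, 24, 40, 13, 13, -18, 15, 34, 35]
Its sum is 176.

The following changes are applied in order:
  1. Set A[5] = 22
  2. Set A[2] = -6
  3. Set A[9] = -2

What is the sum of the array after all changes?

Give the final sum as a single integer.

Initial sum: 176
Change 1: A[5] 13 -> 22, delta = 9, sum = 185
Change 2: A[2] 24 -> -6, delta = -30, sum = 155
Change 3: A[9] 35 -> -2, delta = -37, sum = 118

Answer: 118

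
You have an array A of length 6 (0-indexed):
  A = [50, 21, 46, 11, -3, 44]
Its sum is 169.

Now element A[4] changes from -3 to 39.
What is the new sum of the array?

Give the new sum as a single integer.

Answer: 211

Derivation:
Old value at index 4: -3
New value at index 4: 39
Delta = 39 - -3 = 42
New sum = old_sum + delta = 169 + (42) = 211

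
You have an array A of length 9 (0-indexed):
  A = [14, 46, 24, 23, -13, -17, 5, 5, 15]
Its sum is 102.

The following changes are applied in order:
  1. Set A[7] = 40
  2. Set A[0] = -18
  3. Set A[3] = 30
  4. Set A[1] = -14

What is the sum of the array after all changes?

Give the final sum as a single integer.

Answer: 52

Derivation:
Initial sum: 102
Change 1: A[7] 5 -> 40, delta = 35, sum = 137
Change 2: A[0] 14 -> -18, delta = -32, sum = 105
Change 3: A[3] 23 -> 30, delta = 7, sum = 112
Change 4: A[1] 46 -> -14, delta = -60, sum = 52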